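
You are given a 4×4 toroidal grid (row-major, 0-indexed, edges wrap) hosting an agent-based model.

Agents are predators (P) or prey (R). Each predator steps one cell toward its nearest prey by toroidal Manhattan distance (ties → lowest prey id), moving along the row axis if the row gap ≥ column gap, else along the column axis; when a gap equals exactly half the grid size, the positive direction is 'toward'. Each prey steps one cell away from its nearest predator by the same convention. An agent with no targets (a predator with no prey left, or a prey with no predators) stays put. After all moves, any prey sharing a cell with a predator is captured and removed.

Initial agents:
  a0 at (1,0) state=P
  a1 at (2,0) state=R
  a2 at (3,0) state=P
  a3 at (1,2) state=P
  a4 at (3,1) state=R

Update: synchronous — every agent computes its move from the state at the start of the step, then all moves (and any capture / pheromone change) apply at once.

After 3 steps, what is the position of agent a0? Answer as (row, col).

(0, 0)

t=1: a0@(2,0):P a1@(3,0):R a2@(2,0):P a3@(1,3):P a4@(3,2):R
t=2: a0@(3,0):P a1@(0,0):R a2@(3,0):P a3@(2,3):P a4@(3,1):R
t=3: a0@(0,0):P a1@(1,0):R a2@(0,0):P a3@(3,3):P a4@(3,2):R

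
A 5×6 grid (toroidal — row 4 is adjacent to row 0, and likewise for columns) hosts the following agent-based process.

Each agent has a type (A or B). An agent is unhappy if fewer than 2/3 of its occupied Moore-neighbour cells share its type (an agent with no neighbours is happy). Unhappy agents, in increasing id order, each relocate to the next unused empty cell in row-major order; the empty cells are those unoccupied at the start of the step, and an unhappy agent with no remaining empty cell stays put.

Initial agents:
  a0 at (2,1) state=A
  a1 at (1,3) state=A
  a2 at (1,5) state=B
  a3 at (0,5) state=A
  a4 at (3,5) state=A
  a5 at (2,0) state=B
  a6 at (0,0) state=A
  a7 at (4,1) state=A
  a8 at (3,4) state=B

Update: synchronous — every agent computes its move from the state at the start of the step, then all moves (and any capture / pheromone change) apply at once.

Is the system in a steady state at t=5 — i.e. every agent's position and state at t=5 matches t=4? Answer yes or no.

no

t=1: a0@(0,1):A a1@(1,3):A a2@(0,2):B a3@(0,3):A a4@(0,4):A a5@(1,0):B a6@(0,0):A a7@(4,1):A a8@(1,1):B
t=2: a0@(0,5):A a1@(1,3):A a2@(1,2):B a3@(0,3):A a4@(0,4):A a5@(1,4):B a6@(1,5):A a7@(4,1):A a8@(2,0):B
t=3: a0@(0,5):A a1@(0,0):A a2@(0,1):B a3@(0,2):A a4@(0,4):A a5@(1,0):B a6@(1,1):A a7@(4,1):A a8@(2,1):B
t=4: a0@(0,5):A a1@(0,3):A a2@(1,2):B a3@(0,2):A a4@(0,4):A a5@(1,3):B a6@(1,4):A a7@(4,1):A a8@(1,5):B
t=5: a0@(0,5):A a1@(0,0):A a2@(0,1):B a3@(1,0):A a4@(1,1):A a5@(2,0):B a6@(2,1):A a7@(4,1):A a8@(2,2):B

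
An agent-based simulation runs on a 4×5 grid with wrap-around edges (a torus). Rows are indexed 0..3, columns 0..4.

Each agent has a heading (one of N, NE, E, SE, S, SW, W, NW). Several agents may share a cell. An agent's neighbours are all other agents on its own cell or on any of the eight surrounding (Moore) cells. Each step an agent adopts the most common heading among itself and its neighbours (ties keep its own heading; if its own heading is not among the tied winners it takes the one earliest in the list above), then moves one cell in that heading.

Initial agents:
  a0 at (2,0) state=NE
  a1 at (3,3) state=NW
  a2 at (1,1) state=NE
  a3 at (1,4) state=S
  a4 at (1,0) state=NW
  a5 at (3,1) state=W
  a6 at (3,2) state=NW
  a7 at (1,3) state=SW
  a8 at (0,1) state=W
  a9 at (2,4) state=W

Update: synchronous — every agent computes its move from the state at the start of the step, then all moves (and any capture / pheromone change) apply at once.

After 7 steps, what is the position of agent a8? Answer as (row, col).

t=1: a0@(1,1):NE a1@(2,2):NW a2@(0,2):NE a3@(2,4):S a4@(0,1):NE a5@(3,0):W a6@(2,1):NW a7@(2,2):SW a8@(0,0):W a9@(1,3):NW
t=2: a0@(0,2):NE a1@(1,1):NW a2@(3,3):NE a3@(3,4):S a4@(3,2):NE a5@(3,4):W a6@(1,0):NW a7@(1,1):NW a8@(0,4):W a9@(0,2):NW
t=3: a0@(3,3):NE a1@(0,0):NW a2@(2,4):NE a3@(3,3):W a4@(2,3):NE a5@(3,3):W a6@(0,4):NW a7@(0,0):NW a8@(0,3):W a9@(3,1):NW
t=4: a0@(2,4):NE a1@(3,4):NW a2@(1,0):NE a3@(3,2):W a4@(1,4):NE a5@(3,2):W a6@(3,3):NW a7@(3,4):NW a8@(0,2):W a9@(2,0):NW
t=5: a0@(1,3):NW a1@(2,3):NW a2@(0,1):NE a3@(3,1):W a4@(0,0):NE a5@(3,1):W a6@(2,2):NW a7@(2,3):NW a8@(0,1):W a9@(1,4):NW
t=6: a0@(0,2):NW a1@(1,2):NW a2@(0,0):W a3@(3,0):W a4@(0,4):W a5@(3,0):W a6@(1,1):NW a7@(1,2):NW a8@(0,0):W a9@(0,3):NW
t=7: a0@(3,1):NW a1@(0,1):NW a2@(0,4):W a3@(3,4):W a4@(0,3):W a5@(3,4):W a6@(0,0):NW a7@(0,1):NW a8@(0,4):W a9@(3,2):NW

(0, 4)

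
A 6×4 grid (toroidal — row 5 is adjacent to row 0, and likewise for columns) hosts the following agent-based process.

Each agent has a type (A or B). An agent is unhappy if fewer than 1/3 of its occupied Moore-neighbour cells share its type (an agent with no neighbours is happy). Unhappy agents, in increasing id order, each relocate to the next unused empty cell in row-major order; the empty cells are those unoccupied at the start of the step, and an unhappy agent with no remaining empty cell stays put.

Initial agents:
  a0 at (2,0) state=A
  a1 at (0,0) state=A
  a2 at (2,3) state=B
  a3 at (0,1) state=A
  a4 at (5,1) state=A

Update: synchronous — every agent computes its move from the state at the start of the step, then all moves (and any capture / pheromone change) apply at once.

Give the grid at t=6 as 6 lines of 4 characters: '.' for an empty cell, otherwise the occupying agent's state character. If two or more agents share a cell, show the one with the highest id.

t=1: a0@(0,2):A a1@(0,0):A a2@(0,3):B a3@(0,1):A a4@(5,1):A
t=2: a0@(0,2):A a1@(0,0):A a2@(1,0):B a3@(0,1):A a4@(5,1):A
t=3: a0@(0,2):A a1@(0,0):A a2@(0,3):B a3@(0,1):A a4@(5,1):A
t=4: a0@(0,2):A a1@(0,0):A a2@(1,0):B a3@(0,1):A a4@(5,1):A
t=5: a0@(0,2):A a1@(0,0):A a2@(0,3):B a3@(0,1):A a4@(5,1):A
t=6: a0@(0,2):A a1@(0,0):A a2@(1,0):B a3@(0,1):A a4@(5,1):A

AAA.
B...
....
....
....
.A..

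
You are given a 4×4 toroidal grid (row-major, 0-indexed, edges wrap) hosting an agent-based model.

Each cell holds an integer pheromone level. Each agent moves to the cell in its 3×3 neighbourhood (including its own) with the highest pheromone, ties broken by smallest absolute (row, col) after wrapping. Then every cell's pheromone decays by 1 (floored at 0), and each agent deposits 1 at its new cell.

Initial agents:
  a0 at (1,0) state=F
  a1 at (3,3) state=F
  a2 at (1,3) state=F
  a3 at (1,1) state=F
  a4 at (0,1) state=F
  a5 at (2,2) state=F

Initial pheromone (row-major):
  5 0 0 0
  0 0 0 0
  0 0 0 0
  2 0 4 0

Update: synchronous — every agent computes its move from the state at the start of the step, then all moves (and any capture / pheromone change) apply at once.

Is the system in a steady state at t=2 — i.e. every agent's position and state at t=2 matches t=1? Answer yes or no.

t=1: a0@(0,0) a1@(0,0) a2@(0,0) a3@(0,0) a4@(0,0) a5@(3,2) | pheromone: 9 0 0 0 / 0 0 0 0 / 0 0 0 0 / 1 0 4 0
t=2: a0@(0,0) a1@(0,0) a2@(0,0) a3@(0,0) a4@(0,0) a5@(3,2) | pheromone: 13 0 0 0 / 0 0 0 0 / 0 0 0 0 / 0 0 4 0

yes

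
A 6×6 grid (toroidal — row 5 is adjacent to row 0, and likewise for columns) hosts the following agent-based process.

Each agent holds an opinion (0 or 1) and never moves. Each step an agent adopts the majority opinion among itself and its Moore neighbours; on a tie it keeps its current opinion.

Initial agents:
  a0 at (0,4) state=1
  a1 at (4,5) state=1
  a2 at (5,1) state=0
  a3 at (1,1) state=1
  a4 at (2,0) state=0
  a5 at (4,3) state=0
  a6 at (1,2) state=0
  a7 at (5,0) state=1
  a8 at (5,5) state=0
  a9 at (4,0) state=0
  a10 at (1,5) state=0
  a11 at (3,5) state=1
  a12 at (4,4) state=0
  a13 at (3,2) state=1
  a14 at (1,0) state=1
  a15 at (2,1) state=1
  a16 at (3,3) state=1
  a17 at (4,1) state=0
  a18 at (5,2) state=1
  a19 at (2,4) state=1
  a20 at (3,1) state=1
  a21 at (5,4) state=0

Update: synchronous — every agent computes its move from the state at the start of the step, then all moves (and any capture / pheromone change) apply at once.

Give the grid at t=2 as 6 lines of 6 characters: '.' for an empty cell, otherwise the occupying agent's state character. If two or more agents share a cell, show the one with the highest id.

....0.
111..1
11..1.
.111.1
00.000
000.00

t=1: a0@(0,4):0 a1@(4,5):0 a2@(5,1):0 a3@(1,1):1 a4@(2,0):1 a5@(4,3):0 a6@(1,2):1 a7@(5,0):0 a8@(5,5):0 a9@(4,0):0 a10@(1,5):1 a11@(3,5):1 a12@(4,4):0 a13@(3,2):1 a14@(1,0):1 a15@(2,1):1 a16@(3,3):1 a17@(4,1):1 a18@(5,2):0 a19@(2,4):1 a20@(3,1):1 a21@(5,4):0
t=2: a0@(0,4):0 a1@(4,5):0 a2@(5,1):0 a3@(1,1):1 a4@(2,0):1 a5@(4,3):0 a6@(1,2):1 a7@(5,0):0 a8@(5,5):0 a9@(4,0):0 a10@(1,5):1 a11@(3,5):1 a12@(4,4):0 a13@(3,2):1 a14@(1,0):1 a15@(2,1):1 a16@(3,3):1 a17@(4,1):0 a18@(5,2):0 a19@(2,4):1 a20@(3,1):1 a21@(5,4):0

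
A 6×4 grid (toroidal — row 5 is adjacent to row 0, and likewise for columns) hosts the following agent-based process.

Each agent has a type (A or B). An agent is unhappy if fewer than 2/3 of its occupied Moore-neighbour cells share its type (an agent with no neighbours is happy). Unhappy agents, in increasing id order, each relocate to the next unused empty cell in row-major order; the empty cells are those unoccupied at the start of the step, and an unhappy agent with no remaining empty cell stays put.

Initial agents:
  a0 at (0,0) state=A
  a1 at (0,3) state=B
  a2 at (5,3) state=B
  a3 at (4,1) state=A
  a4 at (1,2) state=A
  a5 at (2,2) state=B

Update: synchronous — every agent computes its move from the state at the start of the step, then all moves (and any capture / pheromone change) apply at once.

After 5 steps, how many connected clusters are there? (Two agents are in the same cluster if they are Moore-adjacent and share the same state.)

t=1: a0@(0,1):A a1@(0,2):B a2@(1,0):B a3@(4,1):A a4@(1,1):A a5@(1,3):B
t=2: a0@(0,0):A a1@(0,3):B a2@(1,2):B a3@(4,1):A a4@(2,0):A a5@(1,3):B
t=3: a0@(0,1):A a1@(0,3):B a2@(1,2):B a3@(4,1):A a4@(0,2):A a5@(1,0):B
t=4: a0@(0,0):A a1@(0,3):B a2@(1,1):B a3@(4,1):A a4@(1,3):A a5@(2,0):B
t=5: a0@(0,1):A a1@(0,2):B a2@(1,0):B a3@(4,1):A a4@(1,2):A a5@(2,1):B

4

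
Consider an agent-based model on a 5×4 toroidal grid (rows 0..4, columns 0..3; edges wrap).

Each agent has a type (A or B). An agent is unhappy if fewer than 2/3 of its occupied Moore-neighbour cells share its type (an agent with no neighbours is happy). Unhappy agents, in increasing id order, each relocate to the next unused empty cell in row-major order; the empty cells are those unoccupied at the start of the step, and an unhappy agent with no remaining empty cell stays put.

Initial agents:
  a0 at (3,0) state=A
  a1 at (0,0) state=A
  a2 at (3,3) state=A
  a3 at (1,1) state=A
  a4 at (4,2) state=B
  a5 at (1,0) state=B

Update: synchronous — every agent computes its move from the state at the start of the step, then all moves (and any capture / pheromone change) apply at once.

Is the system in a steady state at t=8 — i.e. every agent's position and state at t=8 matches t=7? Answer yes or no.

no

t=1: a0@(3,0):A a1@(0,1):A a2@(0,2):A a3@(0,3):A a4@(1,2):B a5@(1,3):B
t=2: a0@(3,0):A a1@(0,0):A a2@(1,0):A a3@(1,1):A a4@(2,0):B a5@(2,1):B
t=3: a0@(0,1):A a1@(0,0):A a2@(0,2):A a3@(0,3):A a4@(1,2):B a5@(1,3):B
t=4: a0@(0,1):A a1@(0,0):A a2@(1,0):A a3@(1,1):A a4@(2,0):B a5@(2,1):B
t=5: a0@(0,1):A a1@(0,0):A a2@(0,2):A a3@(0,3):A a4@(1,2):B a5@(1,3):B
t=6: a0@(0,1):A a1@(0,0):A a2@(1,0):A a3@(1,1):A a4@(2,0):B a5@(2,1):B
t=7: a0@(0,1):A a1@(0,0):A a2@(0,2):A a3@(0,3):A a4@(1,2):B a5@(1,3):B
t=8: a0@(0,1):A a1@(0,0):A a2@(1,0):A a3@(1,1):A a4@(2,0):B a5@(2,1):B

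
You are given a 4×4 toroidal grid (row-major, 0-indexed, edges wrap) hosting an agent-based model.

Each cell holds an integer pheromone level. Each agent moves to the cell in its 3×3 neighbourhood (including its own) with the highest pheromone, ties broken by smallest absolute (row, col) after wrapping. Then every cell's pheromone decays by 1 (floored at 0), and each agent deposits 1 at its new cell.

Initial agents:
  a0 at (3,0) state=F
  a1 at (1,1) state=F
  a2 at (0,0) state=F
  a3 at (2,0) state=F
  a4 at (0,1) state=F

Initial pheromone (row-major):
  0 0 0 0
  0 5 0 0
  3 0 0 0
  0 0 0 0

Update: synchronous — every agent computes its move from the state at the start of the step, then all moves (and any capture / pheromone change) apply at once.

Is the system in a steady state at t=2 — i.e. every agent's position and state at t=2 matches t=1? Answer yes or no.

no

t=1: a0@(2,0) a1@(1,1) a2@(1,1) a3@(1,1) a4@(1,1) | pheromone: 0 0 0 0 / 0 8 0 0 / 3 0 0 0 / 0 0 0 0
t=2: a0@(1,1) a1@(1,1) a2@(1,1) a3@(1,1) a4@(1,1) | pheromone: 0 0 0 0 / 0 12 0 0 / 2 0 0 0 / 0 0 0 0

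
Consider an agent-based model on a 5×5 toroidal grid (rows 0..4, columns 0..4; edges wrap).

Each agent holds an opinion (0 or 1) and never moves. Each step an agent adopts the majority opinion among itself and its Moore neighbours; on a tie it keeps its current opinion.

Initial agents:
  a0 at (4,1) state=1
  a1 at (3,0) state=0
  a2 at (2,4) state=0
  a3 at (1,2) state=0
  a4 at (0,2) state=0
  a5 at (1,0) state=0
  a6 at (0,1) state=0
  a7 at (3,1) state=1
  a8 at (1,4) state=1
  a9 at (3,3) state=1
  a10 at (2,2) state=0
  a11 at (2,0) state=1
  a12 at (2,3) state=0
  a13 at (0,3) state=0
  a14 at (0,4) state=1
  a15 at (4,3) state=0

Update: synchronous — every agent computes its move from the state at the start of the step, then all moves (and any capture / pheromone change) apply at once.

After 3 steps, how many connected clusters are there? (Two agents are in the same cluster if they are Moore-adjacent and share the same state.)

t=1: a0@(4,1):0 a1@(3,0):1 a2@(2,4):0 a3@(1,2):0 a4@(0,2):0 a5@(1,0):0 a6@(0,1):0 a7@(3,1):1 a8@(1,4):0 a9@(3,3):0 a10@(2,2):0 a11@(2,0):1 a12@(2,3):0 a13@(0,3):0 a14@(0,4):0 a15@(4,3):0
t=2: (unchanged — steady state)

2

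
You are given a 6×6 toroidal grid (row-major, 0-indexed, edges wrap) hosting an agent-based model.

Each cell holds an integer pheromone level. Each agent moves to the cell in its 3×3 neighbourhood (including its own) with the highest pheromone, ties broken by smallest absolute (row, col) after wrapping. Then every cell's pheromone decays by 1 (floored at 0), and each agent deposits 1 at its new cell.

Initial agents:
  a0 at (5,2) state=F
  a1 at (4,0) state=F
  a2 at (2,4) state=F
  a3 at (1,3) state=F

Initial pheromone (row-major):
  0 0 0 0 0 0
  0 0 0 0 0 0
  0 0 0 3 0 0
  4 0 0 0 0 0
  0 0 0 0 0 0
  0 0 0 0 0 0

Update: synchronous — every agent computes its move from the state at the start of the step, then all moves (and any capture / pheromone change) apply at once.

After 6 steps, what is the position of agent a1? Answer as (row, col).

t=1: a0@(0,1) a1@(3,0) a2@(2,3) a3@(2,3) | pheromone: 0 1 0 0 0 0 / 0 0 0 0 0 0 / 0 0 0 4 0 0 / 4 0 0 0 0 0 / 0 0 0 0 0 0 / 0 0 0 0 0 0
t=2: a0@(0,1) a1@(3,0) a2@(2,3) a3@(2,3) | pheromone: 0 1 0 0 0 0 / 0 0 0 0 0 0 / 0 0 0 5 0 0 / 4 0 0 0 0 0 / 0 0 0 0 0 0 / 0 0 0 0 0 0
t=3: a0@(0,1) a1@(3,0) a2@(2,3) a3@(2,3) | pheromone: 0 1 0 0 0 0 / 0 0 0 0 0 0 / 0 0 0 6 0 0 / 4 0 0 0 0 0 / 0 0 0 0 0 0 / 0 0 0 0 0 0
t=4: a0@(0,1) a1@(3,0) a2@(2,3) a3@(2,3) | pheromone: 0 1 0 0 0 0 / 0 0 0 0 0 0 / 0 0 0 7 0 0 / 4 0 0 0 0 0 / 0 0 0 0 0 0 / 0 0 0 0 0 0
t=5: a0@(0,1) a1@(3,0) a2@(2,3) a3@(2,3) | pheromone: 0 1 0 0 0 0 / 0 0 0 0 0 0 / 0 0 0 8 0 0 / 4 0 0 0 0 0 / 0 0 0 0 0 0 / 0 0 0 0 0 0
t=6: a0@(0,1) a1@(3,0) a2@(2,3) a3@(2,3) | pheromone: 0 1 0 0 0 0 / 0 0 0 0 0 0 / 0 0 0 9 0 0 / 4 0 0 0 0 0 / 0 0 0 0 0 0 / 0 0 0 0 0 0

(3, 0)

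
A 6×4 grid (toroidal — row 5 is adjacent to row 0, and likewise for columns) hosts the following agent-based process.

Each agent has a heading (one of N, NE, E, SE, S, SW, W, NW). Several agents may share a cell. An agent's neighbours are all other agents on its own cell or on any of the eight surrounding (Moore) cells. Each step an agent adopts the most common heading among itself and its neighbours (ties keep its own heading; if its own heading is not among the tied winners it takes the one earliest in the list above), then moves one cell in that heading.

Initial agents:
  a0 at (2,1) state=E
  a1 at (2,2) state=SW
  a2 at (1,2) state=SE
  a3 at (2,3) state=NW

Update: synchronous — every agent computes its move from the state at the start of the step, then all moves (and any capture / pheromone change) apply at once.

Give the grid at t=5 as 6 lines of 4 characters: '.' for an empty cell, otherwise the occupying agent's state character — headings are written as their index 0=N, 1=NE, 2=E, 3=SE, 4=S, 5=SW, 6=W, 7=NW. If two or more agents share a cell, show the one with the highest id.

t=1: a0@(2,2):E a1@(3,1):SW a2@(2,3):SE a3@(1,2):NW
t=2: a0@(2,3):E a1@(4,0):SW a2@(3,0):SE a3@(0,1):NW
t=3: a0@(2,0):E a1@(5,3):SW a2@(4,1):SE a3@(5,0):NW
t=4: a0@(2,1):E a1@(0,2):SW a2@(5,2):SE a3@(4,3):NW
t=5: a0@(2,2):E a1@(1,1):SW a2@(0,3):SE a3@(3,2):NW

...3
.5..
..2.
..7.
....
....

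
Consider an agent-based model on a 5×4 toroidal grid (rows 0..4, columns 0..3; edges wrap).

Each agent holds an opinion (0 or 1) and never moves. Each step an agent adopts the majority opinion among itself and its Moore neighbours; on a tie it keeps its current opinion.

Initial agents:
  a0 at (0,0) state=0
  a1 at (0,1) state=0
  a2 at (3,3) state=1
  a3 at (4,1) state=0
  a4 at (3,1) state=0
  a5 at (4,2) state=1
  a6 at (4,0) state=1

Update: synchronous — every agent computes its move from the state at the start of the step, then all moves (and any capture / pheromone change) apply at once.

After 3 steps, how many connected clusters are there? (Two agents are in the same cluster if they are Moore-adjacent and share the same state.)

t=1: a0@(0,0):0 a1@(0,1):0 a2@(3,3):1 a3@(4,1):0 a4@(3,1):0 a5@(4,2):0 a6@(4,0):0
t=2: a0@(0,0):0 a1@(0,1):0 a2@(3,3):0 a3@(4,1):0 a4@(3,1):0 a5@(4,2):0 a6@(4,0):0
t=3: (unchanged — steady state)

1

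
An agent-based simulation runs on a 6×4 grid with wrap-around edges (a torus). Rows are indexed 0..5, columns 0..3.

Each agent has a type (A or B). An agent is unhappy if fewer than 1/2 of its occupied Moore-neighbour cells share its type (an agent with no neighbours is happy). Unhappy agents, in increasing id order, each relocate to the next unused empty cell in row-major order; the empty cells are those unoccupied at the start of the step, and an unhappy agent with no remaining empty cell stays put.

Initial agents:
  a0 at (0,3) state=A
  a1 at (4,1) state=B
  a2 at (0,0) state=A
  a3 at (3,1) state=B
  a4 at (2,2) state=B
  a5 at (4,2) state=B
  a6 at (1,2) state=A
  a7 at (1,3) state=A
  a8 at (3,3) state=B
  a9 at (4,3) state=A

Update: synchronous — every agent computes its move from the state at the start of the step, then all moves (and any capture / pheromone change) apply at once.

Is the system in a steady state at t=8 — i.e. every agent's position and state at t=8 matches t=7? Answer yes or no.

t=1: a0@(0,3):A a1@(4,1):B a2@(0,0):A a3@(3,1):B a4@(2,2):B a5@(4,2):B a6@(1,2):A a7@(1,3):A a8@(3,3):B a9@(0,1):A
t=2: (unchanged — steady state)

yes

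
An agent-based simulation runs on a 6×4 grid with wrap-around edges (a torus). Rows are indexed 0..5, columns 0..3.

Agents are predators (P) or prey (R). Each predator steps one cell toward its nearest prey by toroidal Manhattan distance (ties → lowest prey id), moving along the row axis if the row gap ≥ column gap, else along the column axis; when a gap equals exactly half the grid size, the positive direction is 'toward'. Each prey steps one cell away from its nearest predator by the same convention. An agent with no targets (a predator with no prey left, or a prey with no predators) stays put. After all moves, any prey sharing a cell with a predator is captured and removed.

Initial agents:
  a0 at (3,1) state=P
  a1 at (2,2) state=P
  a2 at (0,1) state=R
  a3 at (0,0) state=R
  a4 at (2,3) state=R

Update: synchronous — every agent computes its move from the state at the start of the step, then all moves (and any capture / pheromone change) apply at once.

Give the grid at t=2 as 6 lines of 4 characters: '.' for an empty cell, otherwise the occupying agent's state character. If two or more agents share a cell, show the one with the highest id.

RR..
....
PR..
....
....
.P..

t=1: a0@(4,1):P a1@(2,3):P a2@(5,1):R a3@(5,0):R a4@(2,0):R
t=2: a0@(5,1):P a1@(2,0):P a2@(0,1):R a3@(0,0):R a4@(2,1):R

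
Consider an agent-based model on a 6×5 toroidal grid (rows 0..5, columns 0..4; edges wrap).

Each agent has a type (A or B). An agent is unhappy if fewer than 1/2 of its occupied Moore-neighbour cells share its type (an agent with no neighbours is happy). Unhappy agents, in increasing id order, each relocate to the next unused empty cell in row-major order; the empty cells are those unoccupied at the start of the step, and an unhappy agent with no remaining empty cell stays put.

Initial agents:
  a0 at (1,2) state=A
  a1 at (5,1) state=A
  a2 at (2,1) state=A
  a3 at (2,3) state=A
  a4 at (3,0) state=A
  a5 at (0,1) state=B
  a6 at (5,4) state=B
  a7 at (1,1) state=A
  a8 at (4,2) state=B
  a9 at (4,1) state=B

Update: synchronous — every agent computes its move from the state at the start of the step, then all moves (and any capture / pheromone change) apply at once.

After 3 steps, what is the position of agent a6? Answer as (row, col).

t=1: a0@(1,2):A a1@(0,0):A a2@(2,1):A a3@(2,3):A a4@(3,0):A a5@(0,2):B a6@(5,4):B a7@(1,1):A a8@(4,2):B a9@(0,3):B
t=2: a0@(1,2):A a1@(0,0):A a2@(2,1):A a3@(2,3):A a4@(3,0):A a5@(0,1):B a6@(5,4):B a7@(1,1):A a8@(4,2):B a9@(0,3):B
t=3: a0@(1,2):A a1@(0,2):A a2@(2,1):A a3@(2,3):A a4@(3,0):A a5@(0,4):B a6@(5,4):B a7@(1,1):A a8@(4,2):B a9@(0,3):B

(5, 4)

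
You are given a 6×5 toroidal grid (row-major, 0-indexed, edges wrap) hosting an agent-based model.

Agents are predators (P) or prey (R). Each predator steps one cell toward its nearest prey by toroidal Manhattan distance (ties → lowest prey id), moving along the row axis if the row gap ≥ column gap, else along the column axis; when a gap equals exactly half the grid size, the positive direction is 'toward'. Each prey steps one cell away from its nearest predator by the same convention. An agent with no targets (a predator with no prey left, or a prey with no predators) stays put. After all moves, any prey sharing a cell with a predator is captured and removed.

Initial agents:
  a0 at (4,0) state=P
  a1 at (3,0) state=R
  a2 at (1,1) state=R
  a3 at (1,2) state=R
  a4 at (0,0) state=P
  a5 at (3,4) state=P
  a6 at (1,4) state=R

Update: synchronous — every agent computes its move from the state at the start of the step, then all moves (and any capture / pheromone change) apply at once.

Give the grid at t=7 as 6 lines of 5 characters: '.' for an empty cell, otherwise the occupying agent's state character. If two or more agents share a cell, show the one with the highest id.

t=1: a0@(3,0):P a1@(2,0):R a2@(2,1):R a3@(1,3):R a4@(1,0):P a5@(3,0):P a6@(2,4):R
t=2: a0@(2,0):P a1@(1,0):R a2@(1,1):R a3@(1,2):R a4@(2,0):P a5@(2,0):P a6@(1,4):R
t=3: a0@(1,0):P a1@(0,0):R a2@(0,1):R a3@(1,3):R a4@(1,0):P a5@(1,0):P a6@(0,4):R
t=4: a0@(0,0):P a1@(5,0):R a2@(5,1):R a3@(1,2):R a4@(0,0):P a5@(0,0):P a6@(5,4):R
t=5: a0@(5,0):P a1@(4,0):R a2@(4,1):R a3@(1,3):R a4@(5,0):P a5@(5,0):P a6@(4,4):R
t=6: a0@(4,0):P a1@(3,0):R a2@(3,1):R a3@(2,3):R a4@(4,0):P a5@(4,0):P a6@(3,4):R
t=7: a0@(3,0):P a1@(2,0):R a2@(2,1):R a3@(1,3):R a4@(3,0):P a5@(3,0):P a6@(2,4):R

.....
...R.
RR..R
P....
.....
.....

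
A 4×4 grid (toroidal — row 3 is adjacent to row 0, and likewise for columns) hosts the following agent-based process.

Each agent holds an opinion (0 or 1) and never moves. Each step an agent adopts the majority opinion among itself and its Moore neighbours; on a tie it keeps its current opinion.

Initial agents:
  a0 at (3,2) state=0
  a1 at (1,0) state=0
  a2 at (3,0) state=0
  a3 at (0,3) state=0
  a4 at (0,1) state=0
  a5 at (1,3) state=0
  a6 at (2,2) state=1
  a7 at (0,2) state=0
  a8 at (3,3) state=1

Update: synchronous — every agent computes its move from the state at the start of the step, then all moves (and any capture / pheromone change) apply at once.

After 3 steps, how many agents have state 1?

t=1: a0@(3,2):0 a1@(1,0):0 a2@(3,0):0 a3@(0,3):0 a4@(0,1):0 a5@(1,3):0 a6@(2,2):1 a7@(0,2):0 a8@(3,3):0
t=2: a0@(3,2):0 a1@(1,0):0 a2@(3,0):0 a3@(0,3):0 a4@(0,1):0 a5@(1,3):0 a6@(2,2):0 a7@(0,2):0 a8@(3,3):0
t=3: (unchanged — steady state)

0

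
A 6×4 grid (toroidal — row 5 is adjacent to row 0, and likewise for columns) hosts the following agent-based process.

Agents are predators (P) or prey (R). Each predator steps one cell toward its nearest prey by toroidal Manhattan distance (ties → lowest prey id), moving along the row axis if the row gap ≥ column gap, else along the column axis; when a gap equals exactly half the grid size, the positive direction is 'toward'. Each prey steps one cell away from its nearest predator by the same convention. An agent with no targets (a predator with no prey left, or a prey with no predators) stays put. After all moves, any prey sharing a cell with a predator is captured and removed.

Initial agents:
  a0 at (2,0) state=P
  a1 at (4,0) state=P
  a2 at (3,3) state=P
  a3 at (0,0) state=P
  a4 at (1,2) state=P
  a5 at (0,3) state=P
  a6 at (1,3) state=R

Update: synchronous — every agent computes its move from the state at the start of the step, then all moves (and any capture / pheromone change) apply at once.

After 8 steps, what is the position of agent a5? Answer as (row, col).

t=1: a0@(1,0):P a1@(5,0):P a2@(2,3):P a3@(1,0):P a4@(1,3):P a5@(1,3):P
t=2: (unchanged — steady state)

(1, 3)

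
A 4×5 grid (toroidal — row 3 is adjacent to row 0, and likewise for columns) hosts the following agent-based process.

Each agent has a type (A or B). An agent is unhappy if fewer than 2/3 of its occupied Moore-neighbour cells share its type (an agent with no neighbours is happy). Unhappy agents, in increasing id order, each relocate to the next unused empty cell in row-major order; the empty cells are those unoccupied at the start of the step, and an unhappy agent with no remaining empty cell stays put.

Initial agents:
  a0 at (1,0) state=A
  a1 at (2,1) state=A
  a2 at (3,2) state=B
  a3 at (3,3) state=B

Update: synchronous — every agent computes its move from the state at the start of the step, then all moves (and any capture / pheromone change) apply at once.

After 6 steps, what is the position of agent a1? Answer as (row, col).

(0, 3)

t=1: a0@(1,0):A a1@(0,0):A a2@(0,1):B a3@(3,3):B
t=2: a0@(0,2):A a1@(0,3):A a2@(0,4):B a3@(3,3):B
t=3: a0@(0,0):A a1@(0,1):A a2@(1,0):B a3@(1,1):B
t=4: a0@(0,2):A a1@(0,3):A a2@(0,4):B a3@(1,2):B
t=5: a0@(0,0):A a1@(0,1):A a2@(1,0):B a3@(1,1):B
t=6: a0@(0,2):A a1@(0,3):A a2@(0,4):B a3@(1,2):B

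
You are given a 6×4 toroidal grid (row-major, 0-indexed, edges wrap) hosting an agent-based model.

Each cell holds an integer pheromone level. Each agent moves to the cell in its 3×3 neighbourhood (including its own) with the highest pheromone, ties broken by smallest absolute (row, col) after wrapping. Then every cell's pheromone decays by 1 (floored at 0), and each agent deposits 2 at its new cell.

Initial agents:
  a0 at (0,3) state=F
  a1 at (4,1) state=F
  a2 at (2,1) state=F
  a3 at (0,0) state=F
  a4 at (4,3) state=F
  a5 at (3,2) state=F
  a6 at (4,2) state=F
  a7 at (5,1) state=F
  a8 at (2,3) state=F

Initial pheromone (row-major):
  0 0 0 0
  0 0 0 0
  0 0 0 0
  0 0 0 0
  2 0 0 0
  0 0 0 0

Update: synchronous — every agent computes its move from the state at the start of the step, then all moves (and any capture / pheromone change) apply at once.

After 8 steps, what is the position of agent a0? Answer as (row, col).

(0, 0)

t=1: a0@(0,0) a1@(4,0) a2@(1,0) a3@(0,0) a4@(4,0) a5@(2,1) a6@(3,1) a7@(4,0) a8@(1,0) | pheromone: 4 0 0 0 / 4 0 0 0 / 0 2 0 0 / 0 2 0 0 / 7 0 0 0 / 0 0 0 0
t=2: a0@(0,0) a1@(4,0) a2@(0,0) a3@(0,0) a4@(4,0) a5@(1,0) a6@(4,0) a7@(4,0) a8@(0,0) | pheromone: 11 0 0 0 / 5 0 0 0 / 0 1 0 0 / 0 1 0 0 / 14 0 0 0 / 0 0 0 0
t=3: a0@(0,0) a1@(4,0) a2@(0,0) a3@(0,0) a4@(4,0) a5@(0,0) a6@(4,0) a7@(4,0) a8@(0,0) | pheromone: 20 0 0 0 / 4 0 0 0 / 0 0 0 0 / 0 0 0 0 / 21 0 0 0 / 0 0 0 0
t=4: a0@(0,0) a1@(4,0) a2@(0,0) a3@(0,0) a4@(4,0) a5@(0,0) a6@(4,0) a7@(4,0) a8@(0,0) | pheromone: 29 0 0 0 / 3 0 0 0 / 0 0 0 0 / 0 0 0 0 / 28 0 0 0 / 0 0 0 0
t=5: a0@(0,0) a1@(4,0) a2@(0,0) a3@(0,0) a4@(4,0) a5@(0,0) a6@(4,0) a7@(4,0) a8@(0,0) | pheromone: 38 0 0 0 / 2 0 0 0 / 0 0 0 0 / 0 0 0 0 / 35 0 0 0 / 0 0 0 0
t=6: a0@(0,0) a1@(4,0) a2@(0,0) a3@(0,0) a4@(4,0) a5@(0,0) a6@(4,0) a7@(4,0) a8@(0,0) | pheromone: 47 0 0 0 / 1 0 0 0 / 0 0 0 0 / 0 0 0 0 / 42 0 0 0 / 0 0 0 0
t=7: a0@(0,0) a1@(4,0) a2@(0,0) a3@(0,0) a4@(4,0) a5@(0,0) a6@(4,0) a7@(4,0) a8@(0,0) | pheromone: 56 0 0 0 / 0 0 0 0 / 0 0 0 0 / 0 0 0 0 / 49 0 0 0 / 0 0 0 0
t=8: a0@(0,0) a1@(4,0) a2@(0,0) a3@(0,0) a4@(4,0) a5@(0,0) a6@(4,0) a7@(4,0) a8@(0,0) | pheromone: 65 0 0 0 / 0 0 0 0 / 0 0 0 0 / 0 0 0 0 / 56 0 0 0 / 0 0 0 0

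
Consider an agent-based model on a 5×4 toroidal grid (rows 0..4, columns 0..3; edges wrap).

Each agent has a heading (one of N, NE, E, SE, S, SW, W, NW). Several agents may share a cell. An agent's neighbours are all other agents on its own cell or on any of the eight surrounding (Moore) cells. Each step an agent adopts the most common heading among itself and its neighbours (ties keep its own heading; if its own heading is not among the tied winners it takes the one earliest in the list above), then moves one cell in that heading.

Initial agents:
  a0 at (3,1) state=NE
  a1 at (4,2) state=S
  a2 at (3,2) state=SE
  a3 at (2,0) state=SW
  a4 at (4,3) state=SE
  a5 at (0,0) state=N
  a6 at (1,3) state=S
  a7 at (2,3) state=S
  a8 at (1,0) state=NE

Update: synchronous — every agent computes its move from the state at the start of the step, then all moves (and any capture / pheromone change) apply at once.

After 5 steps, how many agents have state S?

5

t=1: a0@(2,2):NE a1@(0,3):SE a2@(4,3):SE a3@(1,1):NE a4@(0,0):SE a5@(4,0):N a6@(2,3):S a7@(3,3):S a8@(2,0):S
t=2: a0@(1,3):NE a1@(1,0):SE a2@(0,0):SE a3@(0,2):NE a4@(1,1):SE a5@(0,1):SE a6@(3,3):S a7@(4,3):S a8@(3,0):S
t=3: a0@(0,0):NE a1@(2,1):SE a2@(1,1):SE a3@(4,3):NE a4@(2,2):SE a5@(1,2):SE a6@(4,3):S a7@(0,3):S a8@(4,0):S
t=4: a0@(1,0):S a1@(3,2):SE a2@(2,2):SE a3@(0,3):S a4@(3,3):SE a5@(2,3):SE a6@(0,3):S a7@(1,3):S a8@(0,0):S
t=5: a0@(2,0):S a1@(4,3):SE a2@(3,3):SE a3@(1,3):S a4@(4,0):SE a5@(3,0):SE a6@(1,3):S a7@(2,3):S a8@(1,0):S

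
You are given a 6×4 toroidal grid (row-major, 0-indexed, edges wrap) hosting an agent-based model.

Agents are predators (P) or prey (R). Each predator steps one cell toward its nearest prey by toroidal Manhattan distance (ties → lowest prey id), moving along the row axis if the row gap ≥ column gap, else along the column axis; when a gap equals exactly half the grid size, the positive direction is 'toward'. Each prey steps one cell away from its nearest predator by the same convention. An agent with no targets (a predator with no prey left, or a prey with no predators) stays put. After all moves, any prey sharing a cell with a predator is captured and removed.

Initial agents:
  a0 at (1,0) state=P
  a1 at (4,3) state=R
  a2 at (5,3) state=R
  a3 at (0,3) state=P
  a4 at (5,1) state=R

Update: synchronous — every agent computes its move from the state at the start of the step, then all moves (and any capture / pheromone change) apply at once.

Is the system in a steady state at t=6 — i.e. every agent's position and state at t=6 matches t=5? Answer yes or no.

no

t=1: a0@(0,0):P a1@(3,3):R a2@(4,3):R a3@(5,3):P a4@(4,1):R
t=2: a0@(5,0):P a1@(2,3):R a2@(3,3):R a3@(4,3):P a4@(3,1):R
t=3: a0@(4,0):P a1@(1,3):R a2@(2,3):R a3@(3,3):P a4@(2,1):R
t=4: a0@(3,0):P a1@(0,3):R a2@(1,3):R a3@(2,3):P a4@(1,1):R
t=5: a0@(2,0):P a1@(5,3):R a2@(0,3):R a3@(1,3):P a4@(0,1):R
t=6: a0@(1,0):P a1@(4,3):R a2@(5,3):R a3@(0,3):P a4@(5,1):R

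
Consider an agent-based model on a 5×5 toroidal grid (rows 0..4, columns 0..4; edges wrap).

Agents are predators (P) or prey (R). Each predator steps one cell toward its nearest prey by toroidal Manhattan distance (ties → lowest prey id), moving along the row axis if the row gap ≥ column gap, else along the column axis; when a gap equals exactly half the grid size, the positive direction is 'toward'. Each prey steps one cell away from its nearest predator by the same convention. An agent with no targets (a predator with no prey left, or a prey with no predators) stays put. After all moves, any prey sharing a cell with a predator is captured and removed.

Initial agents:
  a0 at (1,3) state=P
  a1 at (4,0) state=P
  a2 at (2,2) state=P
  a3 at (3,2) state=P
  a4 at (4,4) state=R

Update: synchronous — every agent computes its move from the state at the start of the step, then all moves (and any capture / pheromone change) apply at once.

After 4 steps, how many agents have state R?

t=1: a0@(0,3):P a1@(4,4):P a2@(3,2):P a3@(3,3):P a4@(4,3):R
t=2: a0@(4,3):P a1@(4,3):P a2@(4,2):P a3@(4,3):P a4@(3,3):R
t=3: a0@(3,3):P a1@(3,3):P a2@(3,2):P a3@(3,3):P a4@(2,3):R
t=4: a0@(2,3):P a1@(2,3):P a2@(2,2):P a3@(2,3):P a4@(1,3):R

1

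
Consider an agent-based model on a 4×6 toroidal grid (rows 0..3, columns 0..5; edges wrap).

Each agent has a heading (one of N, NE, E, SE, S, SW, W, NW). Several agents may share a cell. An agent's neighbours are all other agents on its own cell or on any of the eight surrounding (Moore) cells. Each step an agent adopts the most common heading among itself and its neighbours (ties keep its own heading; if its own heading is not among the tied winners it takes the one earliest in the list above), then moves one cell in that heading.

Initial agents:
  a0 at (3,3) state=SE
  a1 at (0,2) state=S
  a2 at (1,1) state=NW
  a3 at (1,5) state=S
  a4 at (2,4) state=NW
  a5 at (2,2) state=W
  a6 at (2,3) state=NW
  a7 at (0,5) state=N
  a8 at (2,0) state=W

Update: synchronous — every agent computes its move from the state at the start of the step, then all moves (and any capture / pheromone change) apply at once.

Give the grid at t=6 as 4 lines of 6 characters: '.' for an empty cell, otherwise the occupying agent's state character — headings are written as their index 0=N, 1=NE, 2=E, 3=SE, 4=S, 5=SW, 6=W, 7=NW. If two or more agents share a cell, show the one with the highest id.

t=1: a0@(2,2):NW a1@(1,2):S a2@(1,0):W a3@(2,5):S a4@(1,3):NW a5@(1,1):NW a6@(1,2):NW a7@(3,5):N a8@(2,5):W
t=2: a0@(1,1):NW a1@(0,1):NW a2@(1,5):W a3@(2,4):W a4@(0,2):NW a5@(0,0):NW a6@(0,1):NW a7@(2,5):N a8@(2,4):W
t=3: a0@(0,0):NW a1@(3,0):NW a2@(1,4):W a3@(2,3):W a4@(3,1):NW a5@(3,5):NW a6@(3,0):NW a7@(2,4):W a8@(2,3):W
t=4: a0@(3,5):NW a1@(2,5):NW a2@(1,3):W a3@(2,2):W a4@(2,0):NW a5@(2,4):NW a6@(2,5):NW a7@(2,3):W a8@(2,2):W
t=5: a0@(2,4):NW a1@(1,4):NW a2@(1,2):W a3@(2,1):W a4@(1,5):NW a5@(1,3):NW a6@(1,4):NW a7@(2,2):W a8@(2,1):W
t=6: a0@(1,3):NW a1@(0,3):NW a2@(1,1):W a3@(2,0):W a4@(0,4):NW a5@(0,2):NW a6@(0,3):NW a7@(2,1):W a8@(2,0):W

..777.
.6.7..
66....
......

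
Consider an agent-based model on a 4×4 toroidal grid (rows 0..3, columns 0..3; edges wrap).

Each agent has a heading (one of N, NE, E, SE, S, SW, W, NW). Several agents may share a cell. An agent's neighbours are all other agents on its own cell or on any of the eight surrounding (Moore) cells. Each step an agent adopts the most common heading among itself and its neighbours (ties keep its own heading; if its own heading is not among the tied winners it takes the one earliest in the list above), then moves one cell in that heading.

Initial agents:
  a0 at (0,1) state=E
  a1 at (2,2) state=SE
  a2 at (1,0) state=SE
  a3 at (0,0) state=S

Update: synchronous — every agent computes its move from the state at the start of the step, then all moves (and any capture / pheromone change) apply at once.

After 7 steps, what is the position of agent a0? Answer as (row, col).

t=1: a0@(0,2):E a1@(3,3):SE a2@(2,1):SE a3@(1,0):S
t=2: a0@(0,3):E a1@(0,0):SE a2@(3,2):SE a3@(2,0):S
t=3: a0@(1,0):SE a1@(1,1):SE a2@(0,3):SE a3@(3,0):S
t=4: a0@(2,1):SE a1@(2,2):SE a2@(1,0):SE a3@(0,0):S
t=5: a0@(3,2):SE a1@(3,3):SE a2@(2,1):SE a3@(1,0):S
t=6: a0@(0,3):SE a1@(0,0):SE a2@(3,2):SE a3@(2,0):S
t=7: a0@(1,0):SE a1@(1,1):SE a2@(0,3):SE a3@(3,0):S

(1, 0)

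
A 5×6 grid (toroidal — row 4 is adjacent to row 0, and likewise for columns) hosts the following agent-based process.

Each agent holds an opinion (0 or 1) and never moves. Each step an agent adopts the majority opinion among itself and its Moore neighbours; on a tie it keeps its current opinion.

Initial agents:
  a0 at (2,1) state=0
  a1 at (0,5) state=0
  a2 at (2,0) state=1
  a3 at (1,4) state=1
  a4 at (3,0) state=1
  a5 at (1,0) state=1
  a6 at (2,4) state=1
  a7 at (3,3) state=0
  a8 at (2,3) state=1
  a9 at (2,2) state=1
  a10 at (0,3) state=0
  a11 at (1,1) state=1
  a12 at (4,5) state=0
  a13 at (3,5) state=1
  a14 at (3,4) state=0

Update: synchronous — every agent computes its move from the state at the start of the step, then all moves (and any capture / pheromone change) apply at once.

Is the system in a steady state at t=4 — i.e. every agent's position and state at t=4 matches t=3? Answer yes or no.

t=1: a0@(2,1):1 a1@(0,5):0 a2@(2,0):1 a3@(1,4):1 a4@(3,0):1 a5@(1,0):1 a6@(2,4):1 a7@(3,3):1 a8@(2,3):1 a9@(2,2):1 a10@(0,3):0 a11@(1,1):1 a12@(4,5):0 a13@(3,5):1 a14@(3,4):0
t=2: a0@(2,1):1 a1@(0,5):0 a2@(2,0):1 a3@(1,4):1 a4@(3,0):1 a5@(1,0):1 a6@(2,4):1 a7@(3,3):1 a8@(2,3):1 a9@(2,2):1 a10@(0,3):0 a11@(1,1):1 a12@(4,5):0 a13@(3,5):1 a14@(3,4):1
t=3: a0@(2,1):1 a1@(0,5):0 a2@(2,0):1 a3@(1,4):1 a4@(3,0):1 a5@(1,0):1 a6@(2,4):1 a7@(3,3):1 a8@(2,3):1 a9@(2,2):1 a10@(0,3):0 a11@(1,1):1 a12@(4,5):1 a13@(3,5):1 a14@(3,4):1
t=4: a0@(2,1):1 a1@(0,5):1 a2@(2,0):1 a3@(1,4):1 a4@(3,0):1 a5@(1,0):1 a6@(2,4):1 a7@(3,3):1 a8@(2,3):1 a9@(2,2):1 a10@(0,3):0 a11@(1,1):1 a12@(4,5):1 a13@(3,5):1 a14@(3,4):1

no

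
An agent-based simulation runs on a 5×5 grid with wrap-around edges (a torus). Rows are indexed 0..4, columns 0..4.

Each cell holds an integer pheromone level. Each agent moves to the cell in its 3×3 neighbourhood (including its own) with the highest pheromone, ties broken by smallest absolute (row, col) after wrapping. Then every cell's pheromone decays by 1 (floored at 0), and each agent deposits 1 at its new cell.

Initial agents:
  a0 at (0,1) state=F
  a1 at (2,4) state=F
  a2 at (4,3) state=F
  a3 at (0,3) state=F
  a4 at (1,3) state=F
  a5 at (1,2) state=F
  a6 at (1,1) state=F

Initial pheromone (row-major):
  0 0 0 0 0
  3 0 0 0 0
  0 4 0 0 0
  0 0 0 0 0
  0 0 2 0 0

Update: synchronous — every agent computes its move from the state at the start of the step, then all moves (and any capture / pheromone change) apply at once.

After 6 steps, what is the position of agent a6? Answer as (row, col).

(2, 1)

t=1: a0@(1,0) a1@(1,0) a2@(4,2) a3@(4,2) a4@(0,2) a5@(2,1) a6@(2,1) | pheromone: 0 0 1 0 0 / 4 0 0 0 0 / 0 5 0 0 0 / 0 0 0 0 0 / 0 0 3 0 0
t=2: a0@(2,1) a1@(2,1) a2@(4,2) a3@(4,2) a4@(4,2) a5@(2,1) a6@(2,1) | pheromone: 0 0 0 0 0 / 3 0 0 0 0 / 0 8 0 0 0 / 0 0 0 0 0 / 0 0 5 0 0
t=3: a0@(2,1) a1@(2,1) a2@(4,2) a3@(4,2) a4@(4,2) a5@(2,1) a6@(2,1) | pheromone: 0 0 0 0 0 / 2 0 0 0 0 / 0 11 0 0 0 / 0 0 0 0 0 / 0 0 7 0 0
t=4: a0@(2,1) a1@(2,1) a2@(4,2) a3@(4,2) a4@(4,2) a5@(2,1) a6@(2,1) | pheromone: 0 0 0 0 0 / 1 0 0 0 0 / 0 14 0 0 0 / 0 0 0 0 0 / 0 0 9 0 0
t=5: a0@(2,1) a1@(2,1) a2@(4,2) a3@(4,2) a4@(4,2) a5@(2,1) a6@(2,1) | pheromone: 0 0 0 0 0 / 0 0 0 0 0 / 0 17 0 0 0 / 0 0 0 0 0 / 0 0 11 0 0
t=6: a0@(2,1) a1@(2,1) a2@(4,2) a3@(4,2) a4@(4,2) a5@(2,1) a6@(2,1) | pheromone: 0 0 0 0 0 / 0 0 0 0 0 / 0 20 0 0 0 / 0 0 0 0 0 / 0 0 13 0 0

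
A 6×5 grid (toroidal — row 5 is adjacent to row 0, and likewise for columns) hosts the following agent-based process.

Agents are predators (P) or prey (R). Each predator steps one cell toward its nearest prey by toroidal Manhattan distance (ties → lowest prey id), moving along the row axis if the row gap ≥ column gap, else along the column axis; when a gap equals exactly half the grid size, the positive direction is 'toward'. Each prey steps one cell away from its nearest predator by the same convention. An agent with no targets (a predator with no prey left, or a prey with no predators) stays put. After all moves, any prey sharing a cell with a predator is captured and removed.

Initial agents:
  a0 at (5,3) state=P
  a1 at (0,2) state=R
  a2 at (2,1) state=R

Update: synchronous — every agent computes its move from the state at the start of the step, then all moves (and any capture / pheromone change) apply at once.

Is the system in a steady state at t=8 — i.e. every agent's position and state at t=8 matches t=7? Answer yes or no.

no

t=1: a0@(0,3):P a1@(1,2):R a2@(1,1):R
t=2: a0@(1,3):P a1@(2,2):R a2@(1,0):R
t=3: a0@(2,3):P a1@(3,2):R a2@(1,1):R
t=4: a0@(3,3):P a1@(4,2):R a2@(1,0):R
t=5: a0@(4,3):P a1@(5,2):R a2@(0,0):R
t=6: a0@(5,3):P a1@(0,2):R a2@(1,0):R
t=7: a0@(0,3):P a1@(1,2):R a2@(2,0):R
t=8: a0@(1,3):P a1@(2,2):R a2@(3,0):R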